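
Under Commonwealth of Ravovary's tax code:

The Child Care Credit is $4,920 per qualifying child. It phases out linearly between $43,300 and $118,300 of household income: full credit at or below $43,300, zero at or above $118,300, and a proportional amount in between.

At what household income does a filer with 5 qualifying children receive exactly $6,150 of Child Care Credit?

Full credit = 5 × $4,920 = $24,600.
$6,150 is 6,150/24,600 of the full $24,600, so 18,450/24,600 of the $75,000 range has been used: income = $43,300 + $75,000 × 18,450/24,600 = $99,550.

$99,550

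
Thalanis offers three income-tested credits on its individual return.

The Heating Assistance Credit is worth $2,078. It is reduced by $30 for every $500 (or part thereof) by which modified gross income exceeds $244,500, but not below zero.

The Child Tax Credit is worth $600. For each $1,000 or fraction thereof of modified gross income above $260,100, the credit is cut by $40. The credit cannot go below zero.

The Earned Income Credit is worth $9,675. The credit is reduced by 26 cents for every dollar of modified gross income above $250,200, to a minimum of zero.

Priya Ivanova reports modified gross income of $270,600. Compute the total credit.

$5,019

Heating Assistance Credit: income exceeds $244,500 by $26,100, which is 53 full-or-partial $500 increments; reduction = 53 × $30 = $1,590, leaving $488.
Child Tax Credit: income exceeds $260,100 by $10,500, which is 11 full-or-partial $1,000 increments; reduction = 11 × $40 = $440, leaving $160.
Earned Income Credit: 26% of the $20,400 excess over $250,200 is $5,304; credit = $9,675 − $5,304 = $4,371.
Total: $488 + $160 + $4,371 = $5,019.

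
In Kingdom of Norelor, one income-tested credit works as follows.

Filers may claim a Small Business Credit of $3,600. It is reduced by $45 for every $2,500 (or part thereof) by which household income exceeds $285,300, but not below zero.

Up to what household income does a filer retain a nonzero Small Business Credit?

After 79 increments the reduction is 79 × $45 = $3,555, leaving $45; one more increment wipes it out. Increment 79 ends at excess 79 × $2,500 = $197,500, so the highest qualifying income is $285,300 + $197,500 = $482,800.

$482,800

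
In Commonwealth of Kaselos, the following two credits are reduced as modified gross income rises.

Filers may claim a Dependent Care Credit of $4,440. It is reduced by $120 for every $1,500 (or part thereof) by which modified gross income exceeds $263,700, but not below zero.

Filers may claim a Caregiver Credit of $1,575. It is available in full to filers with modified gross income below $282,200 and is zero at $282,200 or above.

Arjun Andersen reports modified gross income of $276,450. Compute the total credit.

Dependent Care Credit: income exceeds $263,700 by $12,750, which is 9 full-or-partial $1,500 increments; reduction = 9 × $120 = $1,080, leaving $3,360.
Caregiver Credit: $276,450 is below the $282,200 cutoff, so the full $1,575 applies.
Total: $3,360 + $1,575 = $4,935.

$4,935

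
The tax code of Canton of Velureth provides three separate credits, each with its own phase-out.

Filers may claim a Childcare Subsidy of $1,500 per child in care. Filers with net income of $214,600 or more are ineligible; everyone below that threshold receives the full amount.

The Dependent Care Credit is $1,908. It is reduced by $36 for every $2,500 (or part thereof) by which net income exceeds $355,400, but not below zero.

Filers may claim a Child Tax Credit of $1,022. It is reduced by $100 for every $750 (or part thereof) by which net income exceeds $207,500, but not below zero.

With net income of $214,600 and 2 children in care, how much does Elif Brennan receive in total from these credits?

Childcare Subsidy: base = 2 × $1,500 = $3,000. $214,600 meets or exceeds the $214,600 cutoff, so the credit is $0.
Dependent Care Credit: $214,600 is at or below the $355,400 threshold, so the full $1,908 applies.
Child Tax Credit: income exceeds $207,500 by $7,100, which is 10 full-or-partial $750 increments; reduction = 10 × $100 = $1,000, leaving $22.
Total: $0 + $1,908 + $22 = $1,930.

$1,930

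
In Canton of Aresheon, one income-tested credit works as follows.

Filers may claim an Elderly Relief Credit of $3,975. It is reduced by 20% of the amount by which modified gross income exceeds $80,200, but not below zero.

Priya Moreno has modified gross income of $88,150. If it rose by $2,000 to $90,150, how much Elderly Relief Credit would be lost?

At $88,150 — 20% of the $7,950 excess over $80,200 is $1,590; credit = $3,975 − $1,590 = $2,385.
At $90,150 — 20% of the $9,950 excess over $80,200 is $1,990; credit = $3,975 − $1,990 = $1,985.
Lost: $2,385 − $1,985 = $400.

$400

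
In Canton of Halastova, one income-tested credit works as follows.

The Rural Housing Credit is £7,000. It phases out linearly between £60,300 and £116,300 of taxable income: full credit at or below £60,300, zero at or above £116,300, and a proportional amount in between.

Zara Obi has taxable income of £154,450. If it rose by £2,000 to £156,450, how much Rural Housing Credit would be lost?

At £154,450 — £154,450 is at or above £116,300, so the credit is £0.
At £156,450 — £156,450 is at or above £116,300, so the credit is £0.
Lost: £0 − £0 = £0.

£0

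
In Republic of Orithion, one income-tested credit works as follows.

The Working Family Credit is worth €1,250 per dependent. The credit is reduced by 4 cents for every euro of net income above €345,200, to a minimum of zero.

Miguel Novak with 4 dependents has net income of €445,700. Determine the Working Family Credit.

Working Family Credit: base = 4 × €1,250 = €5,000. 4% of the €100,500 excess over €345,200 is €4,020; credit = €5,000 − €4,020 = €980.

€980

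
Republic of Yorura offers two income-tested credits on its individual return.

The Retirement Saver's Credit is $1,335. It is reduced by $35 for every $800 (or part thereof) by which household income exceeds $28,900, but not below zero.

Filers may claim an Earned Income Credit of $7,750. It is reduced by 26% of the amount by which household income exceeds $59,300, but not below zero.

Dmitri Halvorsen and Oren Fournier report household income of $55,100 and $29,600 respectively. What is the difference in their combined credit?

Dmitri ($55,100): Retirement Saver's Credit: income exceeds $28,900 by $26,200, which is 33 full-or-partial $800 increments; reduction = 33 × $35 = $1,155, leaving $180. Earned Income Credit: $55,100 is at or below the $59,300 threshold, so the full $7,750 applies. total $180 + $7,750 = $7,930
Oren ($29,600): Retirement Saver's Credit: income exceeds $28,900 by $700, which is 1 full-or-partial $800 increment; reduction = 1 × $35 = $35, leaving $1,300. Earned Income Credit: $29,600 is at or below the $59,300 threshold, so the full $7,750 applies. total $1,300 + $7,750 = $9,050
Difference: |$7,930 − $9,050| = $1,120.

$1,120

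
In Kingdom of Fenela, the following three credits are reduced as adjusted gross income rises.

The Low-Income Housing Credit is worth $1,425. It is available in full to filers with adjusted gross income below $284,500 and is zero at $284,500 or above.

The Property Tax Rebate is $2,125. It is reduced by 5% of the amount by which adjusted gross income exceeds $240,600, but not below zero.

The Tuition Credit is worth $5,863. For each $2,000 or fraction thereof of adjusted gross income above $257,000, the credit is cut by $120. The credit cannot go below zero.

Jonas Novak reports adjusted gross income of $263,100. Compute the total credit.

Low-Income Housing Credit: $263,100 is below the $284,500 cutoff, so the full $1,425 applies.
Property Tax Rebate: 5% of the $22,500 excess over $240,600 is $1,125; credit = $2,125 − $1,125 = $1,000.
Tuition Credit: income exceeds $257,000 by $6,100, which is 4 full-or-partial $2,000 increments; reduction = 4 × $120 = $480, leaving $5,383.
Total: $1,425 + $1,000 + $5,383 = $7,808.

$7,808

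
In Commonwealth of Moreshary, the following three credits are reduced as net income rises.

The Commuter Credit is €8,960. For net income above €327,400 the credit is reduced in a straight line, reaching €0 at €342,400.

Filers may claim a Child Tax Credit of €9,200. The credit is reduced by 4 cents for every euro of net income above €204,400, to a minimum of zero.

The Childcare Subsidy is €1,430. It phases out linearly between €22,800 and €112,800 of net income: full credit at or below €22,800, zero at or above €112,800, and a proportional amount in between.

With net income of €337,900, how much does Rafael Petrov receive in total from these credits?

€6,548

Commuter Credit: €337,900 is €10,500 into a €15,000 phase-out range, leaving 4,500/15,000 of the credit: €8,960 × 4,500/15,000 = €2,688.
Child Tax Credit: 4% of the €133,500 excess over €204,400 is €5,340; credit = €9,200 − €5,340 = €3,860.
Childcare Subsidy: €337,900 is at or above €112,800, so the credit is €0.
Total: €2,688 + €3,860 + €0 = €6,548.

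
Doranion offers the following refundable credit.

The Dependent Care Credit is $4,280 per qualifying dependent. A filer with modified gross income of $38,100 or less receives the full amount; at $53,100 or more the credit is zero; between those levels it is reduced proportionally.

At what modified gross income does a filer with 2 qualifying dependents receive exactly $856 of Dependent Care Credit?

Full credit = 2 × $4,280 = $8,560.
$856 is 856/8,560 of the full $8,560, so 7,704/8,560 of the $15,000 range has been used: income = $38,100 + $15,000 × 7,704/8,560 = $51,600.

$51,600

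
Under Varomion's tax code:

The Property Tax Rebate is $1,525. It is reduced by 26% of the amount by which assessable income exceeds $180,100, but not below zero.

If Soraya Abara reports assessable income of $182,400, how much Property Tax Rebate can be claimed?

$927

Property Tax Rebate: 26% of the $2,300 excess over $180,100 is $598; credit = $1,525 − $598 = $927.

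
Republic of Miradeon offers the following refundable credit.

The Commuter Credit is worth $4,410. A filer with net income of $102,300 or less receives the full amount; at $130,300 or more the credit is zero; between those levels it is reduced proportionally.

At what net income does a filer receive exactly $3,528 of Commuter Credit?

$3,528 is 3,528/4,410 of the full $4,410, so 882/4,410 of the $28,000 range has been used: income = $102,300 + $28,000 × 882/4,410 = $107,900.

$107,900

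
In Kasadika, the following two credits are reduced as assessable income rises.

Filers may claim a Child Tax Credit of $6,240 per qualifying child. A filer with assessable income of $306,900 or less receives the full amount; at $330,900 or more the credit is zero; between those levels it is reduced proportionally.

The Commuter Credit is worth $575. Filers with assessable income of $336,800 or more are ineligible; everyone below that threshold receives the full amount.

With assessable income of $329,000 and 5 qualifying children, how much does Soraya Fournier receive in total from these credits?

Child Tax Credit: base = 5 × $6,240 = $31,200. $329,000 is $22,100 into a $24,000 phase-out range, leaving 1,900/24,000 of the credit: $31,200 × 1,900/24,000 = $2,470.
Commuter Credit: $329,000 is below the $336,800 cutoff, so the full $575 applies.
Total: $2,470 + $575 = $3,045.

$3,045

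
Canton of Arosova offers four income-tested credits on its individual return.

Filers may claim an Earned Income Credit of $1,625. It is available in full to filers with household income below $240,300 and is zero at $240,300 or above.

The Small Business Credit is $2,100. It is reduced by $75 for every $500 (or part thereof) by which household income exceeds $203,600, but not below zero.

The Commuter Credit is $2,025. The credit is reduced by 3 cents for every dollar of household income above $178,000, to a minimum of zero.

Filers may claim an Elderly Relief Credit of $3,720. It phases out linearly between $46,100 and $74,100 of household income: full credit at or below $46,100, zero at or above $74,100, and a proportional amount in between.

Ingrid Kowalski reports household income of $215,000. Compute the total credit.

Earned Income Credit: $215,000 is below the $240,300 cutoff, so the full $1,625 applies.
Small Business Credit: income exceeds $203,600 by $11,400, which is 23 full-or-partial $500 increments; reduction = 23 × $75 = $1,725, leaving $375.
Commuter Credit: 3% of the $37,000 excess over $178,000 is $1,110; credit = $2,025 − $1,110 = $915.
Elderly Relief Credit: $215,000 is at or above $74,100, so the credit is $0.
Total: $1,625 + $375 + $915 + $0 = $2,915.

$2,915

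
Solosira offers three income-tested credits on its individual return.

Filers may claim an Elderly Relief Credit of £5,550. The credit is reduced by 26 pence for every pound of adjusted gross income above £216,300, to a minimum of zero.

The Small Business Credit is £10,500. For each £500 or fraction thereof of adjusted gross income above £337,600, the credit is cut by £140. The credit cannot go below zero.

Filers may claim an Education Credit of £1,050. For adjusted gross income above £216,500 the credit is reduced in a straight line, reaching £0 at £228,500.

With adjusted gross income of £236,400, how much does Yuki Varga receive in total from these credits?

Elderly Relief Credit: 26% of the £20,100 excess over £216,300 is £5,226; credit = £5,550 − £5,226 = £324.
Small Business Credit: £236,400 is at or below the £337,600 threshold, so the full £10,500 applies.
Education Credit: £236,400 is at or above £228,500, so the credit is £0.
Total: £324 + £10,500 + £0 = £10,824.

£10,824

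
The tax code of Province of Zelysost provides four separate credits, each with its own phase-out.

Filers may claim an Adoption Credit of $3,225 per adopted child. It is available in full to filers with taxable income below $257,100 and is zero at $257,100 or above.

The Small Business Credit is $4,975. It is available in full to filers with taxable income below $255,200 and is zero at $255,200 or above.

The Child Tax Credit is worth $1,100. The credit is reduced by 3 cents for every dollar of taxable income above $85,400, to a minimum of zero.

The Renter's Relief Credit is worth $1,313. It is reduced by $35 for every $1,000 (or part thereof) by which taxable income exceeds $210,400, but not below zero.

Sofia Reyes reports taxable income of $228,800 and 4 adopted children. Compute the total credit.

Adoption Credit: base = 4 × $3,225 = $12,900. $228,800 is below the $257,100 cutoff, so the full $12,900 applies.
Small Business Credit: $228,800 is below the $255,200 cutoff, so the full $4,975 applies.
Child Tax Credit: 3% of the $143,400 excess over $85,400 is $4,302 ≥ base, so the credit is $0.
Renter's Relief Credit: income exceeds $210,400 by $18,400, which is 19 full-or-partial $1,000 increments; reduction = 19 × $35 = $665, leaving $648.
Total: $12,900 + $4,975 + $0 + $648 = $18,523.

$18,523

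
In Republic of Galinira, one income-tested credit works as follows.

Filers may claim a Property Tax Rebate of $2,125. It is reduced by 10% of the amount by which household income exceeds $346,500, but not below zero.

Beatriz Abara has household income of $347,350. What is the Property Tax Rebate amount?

$2,040

Property Tax Rebate: 10% of the $850 excess over $346,500 is $85; credit = $2,125 − $85 = $2,040.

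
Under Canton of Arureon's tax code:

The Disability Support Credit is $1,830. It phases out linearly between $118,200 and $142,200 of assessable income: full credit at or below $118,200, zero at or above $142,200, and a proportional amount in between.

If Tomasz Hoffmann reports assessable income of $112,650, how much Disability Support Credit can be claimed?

$1,830

Disability Support Credit: $112,650 is at or below the $118,200 threshold, so the full $1,830 applies.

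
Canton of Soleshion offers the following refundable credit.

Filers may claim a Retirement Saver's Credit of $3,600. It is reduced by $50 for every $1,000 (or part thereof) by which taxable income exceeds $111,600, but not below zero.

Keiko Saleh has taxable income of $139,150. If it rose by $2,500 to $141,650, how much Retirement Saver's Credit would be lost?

At $139,150 — income exceeds $111,600 by $27,550, which is 28 full-or-partial $1,000 increments; reduction = 28 × $50 = $1,400, leaving $2,200.
At $141,650 — income exceeds $111,600 by $30,050, which is 31 full-or-partial $1,000 increments; reduction = 31 × $50 = $1,550, leaving $2,050.
Lost: $2,200 − $2,050 = $150.

$150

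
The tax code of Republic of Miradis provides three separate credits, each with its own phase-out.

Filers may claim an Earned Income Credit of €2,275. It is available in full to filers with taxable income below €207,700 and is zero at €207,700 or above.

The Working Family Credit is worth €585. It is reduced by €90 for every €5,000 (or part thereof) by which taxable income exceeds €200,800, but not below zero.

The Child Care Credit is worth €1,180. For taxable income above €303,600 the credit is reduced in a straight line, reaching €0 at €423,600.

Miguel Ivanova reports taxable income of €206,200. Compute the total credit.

Earned Income Credit: €206,200 is below the €207,700 cutoff, so the full €2,275 applies.
Working Family Credit: income exceeds €200,800 by €5,400, which is 2 full-or-partial €5,000 increments; reduction = 2 × €90 = €180, leaving €405.
Child Care Credit: €206,200 is at or below the €303,600 threshold, so the full €1,180 applies.
Total: €2,275 + €405 + €1,180 = €3,860.

€3,860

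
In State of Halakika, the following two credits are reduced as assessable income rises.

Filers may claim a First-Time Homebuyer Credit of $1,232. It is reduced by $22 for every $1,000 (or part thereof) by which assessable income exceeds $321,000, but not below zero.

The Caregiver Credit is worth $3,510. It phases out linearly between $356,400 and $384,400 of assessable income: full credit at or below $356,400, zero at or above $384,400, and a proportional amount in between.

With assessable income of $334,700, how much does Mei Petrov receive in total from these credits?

$4,434

First-Time Homebuyer Credit: income exceeds $321,000 by $13,700, which is 14 full-or-partial $1,000 increments; reduction = 14 × $22 = $308, leaving $924.
Caregiver Credit: $334,700 is at or below the $356,400 threshold, so the full $3,510 applies.
Total: $924 + $3,510 = $4,434.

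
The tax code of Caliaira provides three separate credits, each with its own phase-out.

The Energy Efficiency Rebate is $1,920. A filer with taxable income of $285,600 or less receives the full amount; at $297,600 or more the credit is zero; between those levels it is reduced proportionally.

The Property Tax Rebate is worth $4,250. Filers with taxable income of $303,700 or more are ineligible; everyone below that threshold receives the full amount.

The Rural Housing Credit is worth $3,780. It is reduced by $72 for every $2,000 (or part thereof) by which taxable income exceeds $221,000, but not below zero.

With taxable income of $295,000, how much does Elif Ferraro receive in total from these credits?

Energy Efficiency Rebate: $295,000 is $9,400 into a $12,000 phase-out range, leaving 2,600/12,000 of the credit: $1,920 × 2,600/12,000 = $416.
Property Tax Rebate: $295,000 is below the $303,700 cutoff, so the full $4,250 applies.
Rural Housing Credit: income exceeds $221,000 by $74,000, which is 37 full-or-partial $2,000 increments; reduction = 37 × $72 = $2,664, leaving $1,116.
Total: $416 + $4,250 + $1,116 = $5,782.

$5,782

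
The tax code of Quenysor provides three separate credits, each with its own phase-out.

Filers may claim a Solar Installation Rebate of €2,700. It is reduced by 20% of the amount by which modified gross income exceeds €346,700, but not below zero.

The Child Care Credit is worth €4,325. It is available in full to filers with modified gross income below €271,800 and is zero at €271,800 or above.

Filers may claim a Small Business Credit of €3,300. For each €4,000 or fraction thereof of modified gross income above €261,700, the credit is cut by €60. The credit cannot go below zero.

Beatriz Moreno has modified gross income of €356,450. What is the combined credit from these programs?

€2,610

Solar Installation Rebate: 20% of the €9,750 excess over €346,700 is €1,950; credit = €2,700 − €1,950 = €750.
Child Care Credit: €356,450 meets or exceeds the €271,800 cutoff, so the credit is €0.
Small Business Credit: income exceeds €261,700 by €94,750, which is 24 full-or-partial €4,000 increments; reduction = 24 × €60 = €1,440, leaving €1,860.
Total: €750 + €0 + €1,860 = €2,610.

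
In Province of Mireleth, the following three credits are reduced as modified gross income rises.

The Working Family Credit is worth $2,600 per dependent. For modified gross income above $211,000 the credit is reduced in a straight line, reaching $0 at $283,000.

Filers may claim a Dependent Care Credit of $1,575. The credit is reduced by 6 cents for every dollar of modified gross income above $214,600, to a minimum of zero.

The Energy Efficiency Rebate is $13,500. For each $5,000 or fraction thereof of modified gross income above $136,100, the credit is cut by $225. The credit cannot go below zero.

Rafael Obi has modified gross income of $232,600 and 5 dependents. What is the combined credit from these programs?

$18,595

Working Family Credit: base = 5 × $2,600 = $13,000. $232,600 is $21,600 into a $72,000 phase-out range, leaving 50,400/72,000 of the credit: $13,000 × 50,400/72,000 = $9,100.
Dependent Care Credit: 6% of the $18,000 excess over $214,600 is $1,080; credit = $1,575 − $1,080 = $495.
Energy Efficiency Rebate: income exceeds $136,100 by $96,500, which is 20 full-or-partial $5,000 increments; reduction = 20 × $225 = $4,500, leaving $9,000.
Total: $9,100 + $495 + $9,000 = $18,595.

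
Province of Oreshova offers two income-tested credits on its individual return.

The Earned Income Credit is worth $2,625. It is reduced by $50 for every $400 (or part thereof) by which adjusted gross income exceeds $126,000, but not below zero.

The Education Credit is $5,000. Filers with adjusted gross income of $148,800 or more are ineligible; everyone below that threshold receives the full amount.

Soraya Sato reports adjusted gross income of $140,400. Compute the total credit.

$5,825

Earned Income Credit: income exceeds $126,000 by $14,400, which is 36 full-or-partial $400 increments; reduction = 36 × $50 = $1,800, leaving $825.
Education Credit: $140,400 is below the $148,800 cutoff, so the full $5,000 applies.
Total: $825 + $5,000 = $5,825.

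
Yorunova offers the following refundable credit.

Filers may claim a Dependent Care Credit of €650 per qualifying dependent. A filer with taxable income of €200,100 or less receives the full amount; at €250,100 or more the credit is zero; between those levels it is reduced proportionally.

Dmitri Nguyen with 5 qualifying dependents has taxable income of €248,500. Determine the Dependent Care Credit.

Dependent Care Credit: base = 5 × €650 = €3,250. €248,500 is €48,400 into a €50,000 phase-out range, leaving 1,600/50,000 of the credit: €3,250 × 1,600/50,000 = €104.

€104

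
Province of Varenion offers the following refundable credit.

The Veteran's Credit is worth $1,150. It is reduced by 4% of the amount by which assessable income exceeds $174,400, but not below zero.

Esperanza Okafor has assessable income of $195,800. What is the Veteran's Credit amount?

$294

Veteran's Credit: 4% of the $21,400 excess over $174,400 is $856; credit = $1,150 − $856 = $294.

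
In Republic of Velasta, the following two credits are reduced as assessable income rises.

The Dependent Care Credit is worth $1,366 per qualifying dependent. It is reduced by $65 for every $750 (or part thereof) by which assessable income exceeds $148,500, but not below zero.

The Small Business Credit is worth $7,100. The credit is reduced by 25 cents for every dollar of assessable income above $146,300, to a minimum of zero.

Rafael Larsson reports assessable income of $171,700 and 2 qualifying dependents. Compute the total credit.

Dependent Care Credit: base = 2 × $1,366 = $2,732. income exceeds $148,500 by $23,200, which is 31 full-or-partial $750 increments; reduction = 31 × $65 = $2,015, leaving $717.
Small Business Credit: 25% of the $25,400 excess over $146,300 is $6,350; credit = $7,100 − $6,350 = $750.
Total: $717 + $750 = $1,467.

$1,467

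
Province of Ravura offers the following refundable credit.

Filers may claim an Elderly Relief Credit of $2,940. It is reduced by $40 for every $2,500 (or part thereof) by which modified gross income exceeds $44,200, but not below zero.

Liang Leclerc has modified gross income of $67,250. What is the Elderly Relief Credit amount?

Elderly Relief Credit: income exceeds $44,200 by $23,050, which is 10 full-or-partial $2,500 increments; reduction = 10 × $40 = $400, leaving $2,540.

$2,540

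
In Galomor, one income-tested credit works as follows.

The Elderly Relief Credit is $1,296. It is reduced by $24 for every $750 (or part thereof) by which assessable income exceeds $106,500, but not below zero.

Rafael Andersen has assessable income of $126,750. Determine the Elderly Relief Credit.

$648

Elderly Relief Credit: income exceeds $106,500 by $20,250, which is 27 full-or-partial $750 increments; reduction = 27 × $24 = $648, leaving $648.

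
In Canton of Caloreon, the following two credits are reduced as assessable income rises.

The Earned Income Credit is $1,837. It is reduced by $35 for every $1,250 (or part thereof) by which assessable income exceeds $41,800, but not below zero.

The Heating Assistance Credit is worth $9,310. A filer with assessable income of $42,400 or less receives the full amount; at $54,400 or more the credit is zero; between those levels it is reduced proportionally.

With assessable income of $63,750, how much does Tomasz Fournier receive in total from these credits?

Earned Income Credit: income exceeds $41,800 by $21,950, which is 18 full-or-partial $1,250 increments; reduction = 18 × $35 = $630, leaving $1,207.
Heating Assistance Credit: $63,750 is at or above $54,400, so the credit is $0.
Total: $1,207 + $0 = $1,207.

$1,207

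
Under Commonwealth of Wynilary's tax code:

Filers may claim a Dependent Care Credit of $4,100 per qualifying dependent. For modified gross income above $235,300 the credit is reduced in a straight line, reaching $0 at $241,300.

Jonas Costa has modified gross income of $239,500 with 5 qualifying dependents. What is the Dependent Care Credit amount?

Dependent Care Credit: base = 5 × $4,100 = $20,500. $239,500 is $4,200 into a $6,000 phase-out range, leaving 1,800/6,000 of the credit: $20,500 × 1,800/6,000 = $6,150.

$6,150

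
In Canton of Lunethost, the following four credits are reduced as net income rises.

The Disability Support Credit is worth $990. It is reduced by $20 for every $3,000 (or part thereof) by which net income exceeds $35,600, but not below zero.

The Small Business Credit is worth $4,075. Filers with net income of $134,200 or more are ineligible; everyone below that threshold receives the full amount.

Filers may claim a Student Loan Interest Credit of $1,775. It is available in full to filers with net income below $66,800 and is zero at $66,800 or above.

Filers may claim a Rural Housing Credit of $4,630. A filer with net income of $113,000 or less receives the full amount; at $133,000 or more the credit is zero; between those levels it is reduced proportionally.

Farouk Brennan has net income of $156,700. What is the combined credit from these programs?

Disability Support Credit: income exceeds $35,600 by $121,100, which is 41 full-or-partial $3,000 increments; reduction = 41 × $20 = $820, leaving $170.
Small Business Credit: $156,700 meets or exceeds the $134,200 cutoff, so the credit is $0.
Student Loan Interest Credit: $156,700 meets or exceeds the $66,800 cutoff, so the credit is $0.
Rural Housing Credit: $156,700 is at or above $133,000, so the credit is $0.
Total: $170 + $0 + $0 + $0 = $170.

$170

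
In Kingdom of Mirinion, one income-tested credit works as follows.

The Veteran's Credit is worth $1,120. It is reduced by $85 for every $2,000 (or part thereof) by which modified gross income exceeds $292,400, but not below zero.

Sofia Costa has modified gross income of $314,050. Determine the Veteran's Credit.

$185

Veteran's Credit: income exceeds $292,400 by $21,650, which is 11 full-or-partial $2,000 increments; reduction = 11 × $85 = $935, leaving $185.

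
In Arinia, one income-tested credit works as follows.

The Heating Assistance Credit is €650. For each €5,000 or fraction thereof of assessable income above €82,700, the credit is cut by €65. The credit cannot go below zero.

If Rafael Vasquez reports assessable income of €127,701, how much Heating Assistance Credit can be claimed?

€0

Heating Assistance Credit: income exceeds €82,700 by €45,001 → 10 increments × €65 = €650 ≥ base, so the credit is €0.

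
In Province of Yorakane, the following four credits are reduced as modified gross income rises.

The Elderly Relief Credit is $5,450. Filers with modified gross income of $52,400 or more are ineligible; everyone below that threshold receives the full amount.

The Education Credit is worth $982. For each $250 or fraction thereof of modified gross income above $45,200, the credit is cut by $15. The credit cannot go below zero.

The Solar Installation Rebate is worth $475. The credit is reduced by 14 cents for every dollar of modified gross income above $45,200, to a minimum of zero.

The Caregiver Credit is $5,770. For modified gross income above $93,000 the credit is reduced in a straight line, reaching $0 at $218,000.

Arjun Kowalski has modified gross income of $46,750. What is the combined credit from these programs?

$12,355

Elderly Relief Credit: $46,750 is below the $52,400 cutoff, so the full $5,450 applies.
Education Credit: income exceeds $45,200 by $1,550, which is 7 full-or-partial $250 increments; reduction = 7 × $15 = $105, leaving $877.
Solar Installation Rebate: 14% of the $1,550 excess over $45,200 is $217; credit = $475 − $217 = $258.
Caregiver Credit: $46,750 is at or below the $93,000 threshold, so the full $5,770 applies.
Total: $5,450 + $877 + $258 + $5,770 = $12,355.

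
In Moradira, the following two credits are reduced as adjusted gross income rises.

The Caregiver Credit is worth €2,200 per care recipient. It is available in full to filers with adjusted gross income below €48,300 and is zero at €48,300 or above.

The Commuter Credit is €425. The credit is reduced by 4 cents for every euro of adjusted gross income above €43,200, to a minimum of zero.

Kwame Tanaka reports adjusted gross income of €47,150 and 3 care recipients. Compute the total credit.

Caregiver Credit: base = 3 × €2,200 = €6,600. €47,150 is below the €48,300 cutoff, so the full €6,600 applies.
Commuter Credit: 4% of the €3,950 excess over €43,200 is €158; credit = €425 − €158 = €267.
Total: €6,600 + €267 = €6,867.

€6,867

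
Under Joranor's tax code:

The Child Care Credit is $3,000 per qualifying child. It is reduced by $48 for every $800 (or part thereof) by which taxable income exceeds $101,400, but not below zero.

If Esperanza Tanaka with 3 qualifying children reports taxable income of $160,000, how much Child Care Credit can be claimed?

Child Care Credit: base = 3 × $3,000 = $9,000. income exceeds $101,400 by $58,600, which is 74 full-or-partial $800 increments; reduction = 74 × $48 = $3,552, leaving $5,448.

$5,448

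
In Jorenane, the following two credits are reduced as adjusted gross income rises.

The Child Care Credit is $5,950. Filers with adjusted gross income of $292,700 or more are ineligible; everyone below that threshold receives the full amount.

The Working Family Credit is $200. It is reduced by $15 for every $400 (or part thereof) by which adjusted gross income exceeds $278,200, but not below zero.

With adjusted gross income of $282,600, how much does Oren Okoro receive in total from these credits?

Child Care Credit: $282,600 is below the $292,700 cutoff, so the full $5,950 applies.
Working Family Credit: income exceeds $278,200 by $4,400, which is 11 full-or-partial $400 increments; reduction = 11 × $15 = $165, leaving $35.
Total: $5,950 + $35 = $5,985.

$5,985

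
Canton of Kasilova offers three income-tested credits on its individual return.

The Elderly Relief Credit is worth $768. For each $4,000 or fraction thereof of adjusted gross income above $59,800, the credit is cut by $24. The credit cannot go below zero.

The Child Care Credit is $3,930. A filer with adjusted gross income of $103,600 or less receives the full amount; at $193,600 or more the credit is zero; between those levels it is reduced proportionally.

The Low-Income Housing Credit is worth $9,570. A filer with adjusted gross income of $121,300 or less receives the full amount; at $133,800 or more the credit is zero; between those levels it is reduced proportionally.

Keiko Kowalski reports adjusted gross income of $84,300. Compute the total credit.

Elderly Relief Credit: income exceeds $59,800 by $24,500, which is 7 full-or-partial $4,000 increments; reduction = 7 × $24 = $168, leaving $600.
Child Care Credit: $84,300 is at or below the $103,600 threshold, so the full $3,930 applies.
Low-Income Housing Credit: $84,300 is at or below the $121,300 threshold, so the full $9,570 applies.
Total: $600 + $3,930 + $9,570 = $14,100.

$14,100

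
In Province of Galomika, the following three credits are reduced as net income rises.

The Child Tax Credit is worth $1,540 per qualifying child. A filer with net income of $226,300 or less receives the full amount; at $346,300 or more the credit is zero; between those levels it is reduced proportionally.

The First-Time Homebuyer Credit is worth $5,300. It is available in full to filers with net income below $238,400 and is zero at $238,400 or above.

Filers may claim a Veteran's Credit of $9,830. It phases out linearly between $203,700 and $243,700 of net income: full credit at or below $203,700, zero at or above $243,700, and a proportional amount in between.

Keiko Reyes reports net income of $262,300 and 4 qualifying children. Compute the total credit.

Child Tax Credit: base = 4 × $1,540 = $6,160. $262,300 is $36,000 into a $120,000 phase-out range, leaving 84,000/120,000 of the credit: $6,160 × 84,000/120,000 = $4,312.
First-Time Homebuyer Credit: $262,300 meets or exceeds the $238,400 cutoff, so the credit is $0.
Veteran's Credit: $262,300 is at or above $243,700, so the credit is $0.
Total: $4,312 + $0 + $0 = $4,312.

$4,312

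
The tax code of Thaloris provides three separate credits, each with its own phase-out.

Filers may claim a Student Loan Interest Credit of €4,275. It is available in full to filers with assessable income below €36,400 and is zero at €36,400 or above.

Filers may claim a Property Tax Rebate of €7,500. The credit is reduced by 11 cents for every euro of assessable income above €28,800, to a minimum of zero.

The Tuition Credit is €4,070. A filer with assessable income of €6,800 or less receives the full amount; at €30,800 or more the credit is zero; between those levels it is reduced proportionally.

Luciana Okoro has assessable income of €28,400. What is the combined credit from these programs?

Student Loan Interest Credit: €28,400 is below the €36,400 cutoff, so the full €4,275 applies.
Property Tax Rebate: €28,400 is at or below the €28,800 threshold, so the full €7,500 applies.
Tuition Credit: €28,400 is €21,600 into a €24,000 phase-out range, leaving 2,400/24,000 of the credit: €4,070 × 2,400/24,000 = €407.
Total: €4,275 + €7,500 + €407 = €12,182.

€12,182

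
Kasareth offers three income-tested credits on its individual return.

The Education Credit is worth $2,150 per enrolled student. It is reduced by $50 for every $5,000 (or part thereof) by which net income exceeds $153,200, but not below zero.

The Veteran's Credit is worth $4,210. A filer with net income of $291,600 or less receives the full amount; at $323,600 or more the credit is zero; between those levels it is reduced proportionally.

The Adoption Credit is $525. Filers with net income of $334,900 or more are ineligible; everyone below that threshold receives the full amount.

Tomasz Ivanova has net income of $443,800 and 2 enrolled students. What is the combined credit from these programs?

$1,350

Education Credit: base = 2 × $2,150 = $4,300. income exceeds $153,200 by $290,600, which is 59 full-or-partial $5,000 increments; reduction = 59 × $50 = $2,950, leaving $1,350.
Veteran's Credit: $443,800 is at or above $323,600, so the credit is $0.
Adoption Credit: $443,800 meets or exceeds the $334,900 cutoff, so the credit is $0.
Total: $1,350 + $0 + $0 = $1,350.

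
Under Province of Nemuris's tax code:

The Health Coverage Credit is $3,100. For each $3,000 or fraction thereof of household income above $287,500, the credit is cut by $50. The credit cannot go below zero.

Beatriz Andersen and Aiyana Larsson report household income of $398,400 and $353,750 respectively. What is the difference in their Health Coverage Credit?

$700

Beatriz ($398,400): Health Coverage Credit: income exceeds $287,500 by $110,900, which is 37 full-or-partial $3,000 increments; reduction = 37 × $50 = $1,850, leaving $1,250.
Aiyana ($353,750): Health Coverage Credit: income exceeds $287,500 by $66,250, which is 23 full-or-partial $3,000 increments; reduction = 23 × $50 = $1,150, leaving $1,950.
Difference: |$1,250 − $1,950| = $700.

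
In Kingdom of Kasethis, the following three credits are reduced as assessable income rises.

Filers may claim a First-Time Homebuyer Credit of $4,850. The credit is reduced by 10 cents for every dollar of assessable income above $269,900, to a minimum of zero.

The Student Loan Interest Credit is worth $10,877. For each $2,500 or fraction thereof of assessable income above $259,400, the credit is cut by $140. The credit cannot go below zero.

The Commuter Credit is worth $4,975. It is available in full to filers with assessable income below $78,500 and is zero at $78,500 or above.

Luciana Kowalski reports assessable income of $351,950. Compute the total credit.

First-Time Homebuyer Credit: 10% of the $82,050 excess over $269,900 is $8,205 ≥ base, so the credit is $0.
Student Loan Interest Credit: income exceeds $259,400 by $92,550, which is 38 full-or-partial $2,500 increments; reduction = 38 × $140 = $5,320, leaving $5,557.
Commuter Credit: $351,950 meets or exceeds the $78,500 cutoff, so the credit is $0.
Total: $0 + $5,557 + $0 = $5,557.

$5,557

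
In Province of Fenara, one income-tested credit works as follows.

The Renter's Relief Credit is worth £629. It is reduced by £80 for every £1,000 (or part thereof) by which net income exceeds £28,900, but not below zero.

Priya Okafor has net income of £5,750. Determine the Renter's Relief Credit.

£629

Renter's Relief Credit: £5,750 is at or below the £28,900 threshold, so the full £629 applies.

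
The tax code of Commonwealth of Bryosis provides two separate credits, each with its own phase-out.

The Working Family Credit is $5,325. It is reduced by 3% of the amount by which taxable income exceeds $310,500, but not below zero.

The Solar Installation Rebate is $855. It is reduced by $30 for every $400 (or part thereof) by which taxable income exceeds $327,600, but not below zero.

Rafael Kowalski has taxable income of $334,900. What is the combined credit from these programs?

$4,878

Working Family Credit: 3% of the $24,400 excess over $310,500 is $732; credit = $5,325 − $732 = $4,593.
Solar Installation Rebate: income exceeds $327,600 by $7,300, which is 19 full-or-partial $400 increments; reduction = 19 × $30 = $570, leaving $285.
Total: $4,593 + $285 = $4,878.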